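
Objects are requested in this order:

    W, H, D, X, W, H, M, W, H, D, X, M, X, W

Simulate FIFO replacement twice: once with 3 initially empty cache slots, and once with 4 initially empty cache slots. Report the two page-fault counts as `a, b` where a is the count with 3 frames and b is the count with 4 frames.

3 frames: F F F F F F F . . F F . . F → 10 faults.
4 frames: F F F F . . F F F F F F . F → 11 faults.
11 > 10: adding a frame increased faults — Belady's anomaly.

10, 11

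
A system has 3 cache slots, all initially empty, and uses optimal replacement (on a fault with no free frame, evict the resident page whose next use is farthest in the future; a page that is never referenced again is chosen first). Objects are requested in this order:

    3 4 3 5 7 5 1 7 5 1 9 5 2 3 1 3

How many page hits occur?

3 → fault, frames (3)
4 → fault, frames (3 4)
3 → hit
5 → fault, frames (3 4 5)
7 → fault, evict 4, frames (3 5 7)
5 → hit
1 → fault, evict 3, frames (5 7 1)
7 → hit
5 → hit
1 → hit
9 → fault, evict 7, frames (5 1 9)
5 → hit
2 → fault, evict 9, frames (5 1 2)
3 → fault, evict 2, frames (5 1 3)
1 → hit
3 → hit
Hits: 8.

8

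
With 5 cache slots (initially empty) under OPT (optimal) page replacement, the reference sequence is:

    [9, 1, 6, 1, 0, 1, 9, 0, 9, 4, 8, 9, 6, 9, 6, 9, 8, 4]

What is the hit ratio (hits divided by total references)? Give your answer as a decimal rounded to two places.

9: fault, frames (9)
1: fault, frames (9 1)
6: fault, frames (9 1 6)
1: hit
0: fault, frames (9 1 6 0)
1: hit
9: hit
0: hit
9: hit
4: fault, frames (9 1 6 0 4)
8: fault, evict 0, frames (9 1 6 4 8)
9: hit
6: hit
9: hit
6: hit
9: hit
8: hit
4: hit
Hits: 12 of 18 references → 12/18 = 0.6667.

0.67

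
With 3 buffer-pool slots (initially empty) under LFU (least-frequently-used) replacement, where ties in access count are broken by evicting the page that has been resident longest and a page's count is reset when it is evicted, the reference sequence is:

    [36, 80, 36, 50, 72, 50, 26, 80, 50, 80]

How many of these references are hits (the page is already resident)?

36 -> fault, frames (36)
80 -> fault, frames (36 80)
36 -> hit
50 -> fault, frames (36 80 50)
72 -> fault, evict 80, frames (36 50 72)
50 -> hit
26 -> fault, evict 72, frames (36 50 26)
80 -> fault, evict 26, frames (36 50 80)
50 -> hit
80 -> hit
Hits: 4.

4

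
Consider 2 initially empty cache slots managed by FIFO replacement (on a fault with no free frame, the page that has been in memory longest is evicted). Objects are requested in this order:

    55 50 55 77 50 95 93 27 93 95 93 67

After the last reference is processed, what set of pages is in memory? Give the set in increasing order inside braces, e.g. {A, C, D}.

55 → miss, frames [55]
50 → miss, frames [55, 50]
55 → hit
77 → miss, evict 55, frames [50, 77]
50 → hit
95 → miss, evict 50, frames [77, 95]
93 → miss, evict 77, frames [95, 93]
27 → miss, evict 95, frames [93, 27]
93 → hit
95 → miss, evict 93, frames [27, 95]
93 → miss, evict 27, frames [95, 93]
67 → miss, evict 95, frames [93, 67]

{67, 93}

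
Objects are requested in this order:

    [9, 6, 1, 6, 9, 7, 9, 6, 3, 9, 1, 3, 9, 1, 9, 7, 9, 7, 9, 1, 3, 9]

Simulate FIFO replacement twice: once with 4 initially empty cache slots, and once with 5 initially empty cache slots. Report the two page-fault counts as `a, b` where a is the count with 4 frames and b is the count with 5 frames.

4 frames: F F F . . F . . F F . . . . . . . . . . . . → 6 faults.
5 frames: F F F . . F . . F . . . . . . . . . . . . . → 5 faults.
5 < 6: adding a frame reduced faults, as is typical.

6, 5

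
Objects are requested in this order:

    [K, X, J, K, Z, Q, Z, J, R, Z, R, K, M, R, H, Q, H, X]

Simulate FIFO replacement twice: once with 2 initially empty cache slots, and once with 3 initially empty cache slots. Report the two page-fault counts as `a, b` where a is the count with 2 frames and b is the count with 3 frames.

15, 11

2 frames: F F F F F F . F F F . F F F F F . F → 15 faults.
3 frames: F F F . F F . . F . . F F . F F . F → 11 faults.
11 < 15: adding a frame reduced faults, as is typical.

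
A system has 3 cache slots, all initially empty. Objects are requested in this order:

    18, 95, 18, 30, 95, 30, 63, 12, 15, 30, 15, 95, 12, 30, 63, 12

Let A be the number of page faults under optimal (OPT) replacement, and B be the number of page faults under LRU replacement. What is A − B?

Under OPT: F F . F . . F F F . . . F . F . → 8 faults.
Under LRU: F F . F . . F F F F . F F F F . → 11 faults.
A − B = 8 − 11 = -3.

-3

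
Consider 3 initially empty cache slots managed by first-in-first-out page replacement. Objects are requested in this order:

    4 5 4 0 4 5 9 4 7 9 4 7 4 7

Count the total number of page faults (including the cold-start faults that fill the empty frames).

6

4 → miss, frames (4)
5 → miss, frames (4 5)
4 → hit
0 → miss, frames (4 5 0)
4 → hit
5 → hit
9 → miss, evict 4, frames (5 0 9)
4 → miss, evict 5, frames (0 9 4)
7 → miss, evict 0, frames (9 4 7)
9 → hit
4 → hit
7 → hit
4 → hit
7 → hit
Page faults: 6.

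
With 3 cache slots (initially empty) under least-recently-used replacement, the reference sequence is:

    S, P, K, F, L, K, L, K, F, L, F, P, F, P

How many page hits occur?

S → miss, frames {S}
P → miss, frames {S,P}
K → miss, frames {S,P,K}
F → miss, evict S, frames {P,K,F}
L → miss, evict P, frames {K,F,L}
K → hit
L → hit
K → hit
F → hit
L → hit
F → hit
P → miss, evict K, frames {L,F,P}
F → hit
P → hit
Hits: 8.

8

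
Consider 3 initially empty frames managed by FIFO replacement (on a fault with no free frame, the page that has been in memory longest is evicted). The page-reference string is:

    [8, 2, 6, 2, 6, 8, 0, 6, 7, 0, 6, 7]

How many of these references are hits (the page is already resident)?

8 -> miss, frames (8)
2 -> miss, frames (8 2)
6 -> miss, frames (8 2 6)
2 -> hit
6 -> hit
8 -> hit
0 -> miss, evict 8, frames (2 6 0)
6 -> hit
7 -> miss, evict 2, frames (6 0 7)
0 -> hit
6 -> hit
7 -> hit
Hits: 7.

7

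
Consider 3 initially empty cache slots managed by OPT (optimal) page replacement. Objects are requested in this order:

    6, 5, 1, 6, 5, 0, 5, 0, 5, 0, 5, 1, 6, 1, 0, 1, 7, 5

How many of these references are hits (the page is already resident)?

6: fault, frames [6]
5: fault, frames [6, 5]
1: fault, frames [6, 5, 1]
6: hit
5: hit
0: fault, evict 6, frames [5, 1, 0]
5: hit
0: hit
5: hit
0: hit
5: hit
1: hit
6: fault, evict 5, frames [1, 0, 6]
1: hit
0: hit
1: hit
7: fault, evict 6, frames [1, 0, 7]
5: fault, evict 7, frames [1, 0, 5]
Hits: 11.

11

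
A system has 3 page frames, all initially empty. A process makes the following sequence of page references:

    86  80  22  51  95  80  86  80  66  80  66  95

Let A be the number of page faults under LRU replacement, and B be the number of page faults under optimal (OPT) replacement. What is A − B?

Under LRU: F F F F F F F . F . . F → 9 faults.
Under OPT: F F F F F . . . F . . . → 6 faults.
A − B = 9 − 6 = 3.

3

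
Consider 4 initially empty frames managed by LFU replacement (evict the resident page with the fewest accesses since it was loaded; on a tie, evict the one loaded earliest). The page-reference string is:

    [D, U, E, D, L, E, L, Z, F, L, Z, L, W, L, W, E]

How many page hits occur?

D → miss, frames [D]
U → miss, frames [D, U]
E → miss, frames [D, U, E]
D → hit
L → miss, frames [D, U, E, L]
E → hit
L → hit
Z → miss, evict U, frames [D, E, L, Z]
F → miss, evict Z, frames [D, E, L, F]
L → hit
Z → miss, evict F, frames [D, E, L, Z]
L → hit
W → miss, evict Z, frames [D, E, L, W]
L → hit
W → hit
E → hit
Hits: 8.

8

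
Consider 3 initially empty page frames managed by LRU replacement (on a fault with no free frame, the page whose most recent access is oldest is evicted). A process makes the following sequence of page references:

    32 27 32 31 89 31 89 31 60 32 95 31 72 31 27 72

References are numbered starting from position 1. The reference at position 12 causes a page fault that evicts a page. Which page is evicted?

pos 1: 32 -> fault, frames [32]
pos 2: 27 -> fault, frames [32, 27]
pos 3: 32 -> hit
pos 4: 31 -> fault, frames [27, 32, 31]
pos 5: 89 -> fault, evict 27, frames [32, 31, 89]
pos 6: 31 -> hit
pos 7: 89 -> hit
pos 8: 31 -> hit
pos 9: 60 -> fault, evict 32, frames [89, 31, 60]
pos 10: 32 -> fault, evict 89, frames [31, 60, 32]
pos 11: 95 -> fault, evict 31, frames [60, 32, 95]
pos 12: 31 -> fault, evict 60, frames [32, 95, 31]
At position 12, page 60 is evicted.

60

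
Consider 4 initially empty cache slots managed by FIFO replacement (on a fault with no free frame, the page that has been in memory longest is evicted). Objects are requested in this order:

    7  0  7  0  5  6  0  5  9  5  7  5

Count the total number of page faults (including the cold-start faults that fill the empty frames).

7: fault, frames (7)
0: fault, frames (7 0)
7: hit
0: hit
5: fault, frames (7 0 5)
6: fault, frames (7 0 5 6)
0: hit
5: hit
9: fault, evict 7, frames (0 5 6 9)
5: hit
7: fault, evict 0, frames (5 6 9 7)
5: hit
Page faults: 6.

6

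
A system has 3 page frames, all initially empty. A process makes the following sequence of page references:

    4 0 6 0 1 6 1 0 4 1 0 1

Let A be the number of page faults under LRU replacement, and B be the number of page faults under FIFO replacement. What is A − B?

Under LRU: F F F . F . . . F . . . → 5 faults.
Under FIFO: F F F . F . . . F . F . → 6 faults.
A − B = 5 − 6 = -1.

-1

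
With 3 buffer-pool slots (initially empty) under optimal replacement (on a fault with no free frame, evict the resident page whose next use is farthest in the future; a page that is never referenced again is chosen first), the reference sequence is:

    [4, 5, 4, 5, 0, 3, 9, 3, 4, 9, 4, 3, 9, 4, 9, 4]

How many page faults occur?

4: miss, frames {4}
5: miss, frames {4,5}
4: hit
5: hit
0: miss, frames {4,5,0}
3: miss, evict 0, frames {4,5,3}
9: miss, evict 5, frames {4,3,9}
3: hit
4: hit
9: hit
4: hit
3: hit
9: hit
4: hit
9: hit
4: hit
Page faults: 5.

5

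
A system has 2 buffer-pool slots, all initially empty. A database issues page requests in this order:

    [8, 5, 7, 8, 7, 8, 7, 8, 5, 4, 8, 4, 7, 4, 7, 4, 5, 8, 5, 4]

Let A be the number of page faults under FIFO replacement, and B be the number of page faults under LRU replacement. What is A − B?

Under FIFO: F F F F . . . . F F F . F F . . F F . F → 12 faults.
Under LRU: F F F F . . . . F F F . F . . . F F . F → 11 faults.
A − B = 12 − 11 = 1.

1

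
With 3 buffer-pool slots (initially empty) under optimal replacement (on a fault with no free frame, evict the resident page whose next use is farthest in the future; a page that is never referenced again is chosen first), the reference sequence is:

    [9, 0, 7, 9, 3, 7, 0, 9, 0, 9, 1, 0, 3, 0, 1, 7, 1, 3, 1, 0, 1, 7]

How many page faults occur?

8

9 -> fault, frames (9)
0 -> fault, frames (9 0)
7 -> fault, frames (9 0 7)
9 -> hit
3 -> fault, evict 9, frames (0 7 3)
7 -> hit
0 -> hit
9 -> fault, evict 7, frames (0 3 9)
0 -> hit
9 -> hit
1 -> fault, evict 9, frames (0 3 1)
0 -> hit
3 -> hit
0 -> hit
1 -> hit
7 -> fault, evict 0, frames (3 1 7)
1 -> hit
3 -> hit
1 -> hit
0 -> fault, evict 3, frames (1 7 0)
1 -> hit
7 -> hit
Page faults: 8.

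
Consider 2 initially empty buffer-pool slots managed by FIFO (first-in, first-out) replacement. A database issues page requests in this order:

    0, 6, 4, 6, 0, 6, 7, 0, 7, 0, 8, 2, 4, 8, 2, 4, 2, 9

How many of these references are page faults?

0 → fault, frames (0)
6 → fault, frames (0 6)
4 → fault, evict 0, frames (6 4)
6 → hit
0 → fault, evict 6, frames (4 0)
6 → fault, evict 4, frames (0 6)
7 → fault, evict 0, frames (6 7)
0 → fault, evict 6, frames (7 0)
7 → hit
0 → hit
8 → fault, evict 7, frames (0 8)
2 → fault, evict 0, frames (8 2)
4 → fault, evict 8, frames (2 4)
8 → fault, evict 2, frames (4 8)
2 → fault, evict 4, frames (8 2)
4 → fault, evict 8, frames (2 4)
2 → hit
9 → fault, evict 2, frames (4 9)
Page faults: 14.

14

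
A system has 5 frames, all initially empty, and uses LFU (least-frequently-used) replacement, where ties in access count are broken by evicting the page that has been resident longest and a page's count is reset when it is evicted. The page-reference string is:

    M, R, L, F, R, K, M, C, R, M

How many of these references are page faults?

M → fault, frames [M]
R → fault, frames [M, R]
L → fault, frames [M, R, L]
F → fault, frames [M, R, L, F]
R → hit
K → fault, frames [M, R, L, F, K]
M → hit
C → fault, evict L, frames [M, R, F, K, C]
R → hit
M → hit
Page faults: 6.

6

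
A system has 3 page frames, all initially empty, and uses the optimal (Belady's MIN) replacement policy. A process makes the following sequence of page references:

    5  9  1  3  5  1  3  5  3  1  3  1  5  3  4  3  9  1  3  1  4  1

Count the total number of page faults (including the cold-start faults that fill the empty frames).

7

5 -> fault, frames {5}
9 -> fault, frames {5,9}
1 -> fault, frames {5,9,1}
3 -> fault, evict 9, frames {5,1,3}
5 -> hit
1 -> hit
3 -> hit
5 -> hit
3 -> hit
1 -> hit
3 -> hit
1 -> hit
5 -> hit
3 -> hit
4 -> fault, evict 5, frames {1,3,4}
3 -> hit
9 -> fault, evict 4, frames {1,3,9}
1 -> hit
3 -> hit
1 -> hit
4 -> fault, evict 9, frames {1,3,4}
1 -> hit
Page faults: 7.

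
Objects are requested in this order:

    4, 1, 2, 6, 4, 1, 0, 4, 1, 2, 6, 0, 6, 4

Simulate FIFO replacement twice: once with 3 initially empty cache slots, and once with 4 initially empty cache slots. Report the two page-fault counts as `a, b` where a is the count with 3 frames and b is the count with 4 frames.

10, 11

3 frames: F F F F F F F . . F F . . F → 10 faults.
4 frames: F F F F . . F F F F F F . F → 11 faults.
11 > 10: adding a frame increased faults — Belady's anomaly.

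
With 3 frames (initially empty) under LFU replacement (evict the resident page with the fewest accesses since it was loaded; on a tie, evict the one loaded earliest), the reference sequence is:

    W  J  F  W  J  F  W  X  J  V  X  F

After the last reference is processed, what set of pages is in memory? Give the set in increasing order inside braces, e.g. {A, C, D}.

W: fault, frames {W}
J: fault, frames {W,J}
F: fault, frames {W,J,F}
W: hit
J: hit
F: hit
W: hit
X: fault, evict J, frames {W,F,X}
J: fault, evict X, frames {W,F,J}
V: fault, evict J, frames {W,F,V}
X: fault, evict V, frames {W,F,X}
F: hit

{F, W, X}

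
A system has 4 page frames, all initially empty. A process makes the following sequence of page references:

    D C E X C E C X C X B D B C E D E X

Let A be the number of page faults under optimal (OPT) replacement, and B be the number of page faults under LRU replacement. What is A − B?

Under OPT: F F F F . . . . . . F . . . . . . F → 6 faults.
Under LRU: F F F F . . . . . . F F . . F . . F → 8 faults.
A − B = 6 − 8 = -2.

-2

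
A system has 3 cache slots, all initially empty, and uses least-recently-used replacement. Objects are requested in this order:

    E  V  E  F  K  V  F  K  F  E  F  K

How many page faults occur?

6

E → fault, frames (E)
V → fault, frames (E V)
E → hit
F → fault, frames (V E F)
K → fault, evict V, frames (E F K)
V → fault, evict E, frames (F K V)
F → hit
K → hit
F → hit
E → fault, evict V, frames (K F E)
F → hit
K → hit
Page faults: 6.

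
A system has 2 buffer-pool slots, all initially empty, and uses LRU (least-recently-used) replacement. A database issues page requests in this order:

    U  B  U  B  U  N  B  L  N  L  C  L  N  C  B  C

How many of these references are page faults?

U → miss, frames [U]
B → miss, frames [U, B]
U → hit
B → hit
U → hit
N → miss, evict B, frames [U, N]
B → miss, evict U, frames [N, B]
L → miss, evict N, frames [B, L]
N → miss, evict B, frames [L, N]
L → hit
C → miss, evict N, frames [L, C]
L → hit
N → miss, evict C, frames [L, N]
C → miss, evict L, frames [N, C]
B → miss, evict N, frames [C, B]
C → hit
Page faults: 10.

10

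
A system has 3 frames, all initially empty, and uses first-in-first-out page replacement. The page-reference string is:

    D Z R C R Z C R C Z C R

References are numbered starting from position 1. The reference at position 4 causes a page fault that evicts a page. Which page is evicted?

D

pos 1: D -> miss, frames [D]
pos 2: Z -> miss, frames [D, Z]
pos 3: R -> miss, frames [D, Z, R]
pos 4: C -> miss, evict D, frames [Z, R, C]
At position 4, page D is evicted.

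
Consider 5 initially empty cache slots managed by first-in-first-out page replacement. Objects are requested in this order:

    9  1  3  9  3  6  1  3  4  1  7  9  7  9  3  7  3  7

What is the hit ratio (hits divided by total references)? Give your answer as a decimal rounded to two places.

9: miss, frames [9]
1: miss, frames [9, 1]
3: miss, frames [9, 1, 3]
9: hit
3: hit
6: miss, frames [9, 1, 3, 6]
1: hit
3: hit
4: miss, frames [9, 1, 3, 6, 4]
1: hit
7: miss, evict 9, frames [1, 3, 6, 4, 7]
9: miss, evict 1, frames [3, 6, 4, 7, 9]
7: hit
9: hit
3: hit
7: hit
3: hit
7: hit
Hits: 11 of 18 references → 11/18 = 0.6111.

0.61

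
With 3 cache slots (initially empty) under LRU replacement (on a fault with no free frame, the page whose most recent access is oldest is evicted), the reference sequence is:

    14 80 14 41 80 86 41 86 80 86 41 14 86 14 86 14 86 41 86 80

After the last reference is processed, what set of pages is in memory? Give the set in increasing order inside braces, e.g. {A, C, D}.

{41, 80, 86}

14 → miss, frames (14)
80 → miss, frames (14 80)
14 → hit
41 → miss, frames (80 14 41)
80 → hit
86 → miss, evict 14, frames (41 80 86)
41 → hit
86 → hit
80 → hit
86 → hit
41 → hit
14 → miss, evict 80, frames (86 41 14)
86 → hit
14 → hit
86 → hit
14 → hit
86 → hit
41 → hit
86 → hit
80 → miss, evict 14, frames (41 86 80)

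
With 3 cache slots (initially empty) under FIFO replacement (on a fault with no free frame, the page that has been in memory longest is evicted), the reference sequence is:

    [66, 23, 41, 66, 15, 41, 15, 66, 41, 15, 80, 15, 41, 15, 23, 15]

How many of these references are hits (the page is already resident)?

66 → miss, frames (66)
23 → miss, frames (66 23)
41 → miss, frames (66 23 41)
66 → hit
15 → miss, evict 66, frames (23 41 15)
41 → hit
15 → hit
66 → miss, evict 23, frames (41 15 66)
41 → hit
15 → hit
80 → miss, evict 41, frames (15 66 80)
15 → hit
41 → miss, evict 15, frames (66 80 41)
15 → miss, evict 66, frames (80 41 15)
23 → miss, evict 80, frames (41 15 23)
15 → hit
Hits: 7.

7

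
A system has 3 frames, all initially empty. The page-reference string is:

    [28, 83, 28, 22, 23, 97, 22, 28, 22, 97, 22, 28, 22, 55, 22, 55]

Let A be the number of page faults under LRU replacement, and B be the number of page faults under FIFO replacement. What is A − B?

Under LRU: F F . F F F . F . . . . . F . . → 7 faults.
Under FIFO: F F . F F F . F F . . . . F . . → 8 faults.
A − B = 7 − 8 = -1.

-1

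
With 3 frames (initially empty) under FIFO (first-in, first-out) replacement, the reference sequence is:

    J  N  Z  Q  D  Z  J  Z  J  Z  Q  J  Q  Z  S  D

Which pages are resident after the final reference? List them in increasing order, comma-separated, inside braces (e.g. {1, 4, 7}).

{D, Q, S}

J → miss, frames (J)
N → miss, frames (J N)
Z → miss, frames (J N Z)
Q → miss, evict J, frames (N Z Q)
D → miss, evict N, frames (Z Q D)
Z → hit
J → miss, evict Z, frames (Q D J)
Z → miss, evict Q, frames (D J Z)
J → hit
Z → hit
Q → miss, evict D, frames (J Z Q)
J → hit
Q → hit
Z → hit
S → miss, evict J, frames (Z Q S)
D → miss, evict Z, frames (Q S D)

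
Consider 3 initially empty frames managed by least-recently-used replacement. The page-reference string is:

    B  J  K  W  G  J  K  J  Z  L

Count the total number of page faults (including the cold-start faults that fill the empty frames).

B → miss, frames {B}
J → miss, frames {B,J}
K → miss, frames {B,J,K}
W → miss, evict B, frames {J,K,W}
G → miss, evict J, frames {K,W,G}
J → miss, evict K, frames {W,G,J}
K → miss, evict W, frames {G,J,K}
J → hit
Z → miss, evict G, frames {K,J,Z}
L → miss, evict K, frames {J,Z,L}
Page faults: 9.

9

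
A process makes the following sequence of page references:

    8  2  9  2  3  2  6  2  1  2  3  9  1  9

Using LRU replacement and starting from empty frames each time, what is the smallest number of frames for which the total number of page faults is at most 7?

f=1: 14 faults
f=2: 9 faults
f=3: 9 faults
f=4: 7 faults
f=5: 6 faults
f=6: 6 faults
Smallest f with faults ≤ 7 is 4.

4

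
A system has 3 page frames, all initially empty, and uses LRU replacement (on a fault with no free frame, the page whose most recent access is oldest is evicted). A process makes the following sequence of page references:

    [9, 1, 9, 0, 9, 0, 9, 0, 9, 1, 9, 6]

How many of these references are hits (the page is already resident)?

8

9: miss, frames {9}
1: miss, frames {9,1}
9: hit
0: miss, frames {1,9,0}
9: hit
0: hit
9: hit
0: hit
9: hit
1: hit
9: hit
6: miss, evict 0, frames {1,9,6}
Hits: 8.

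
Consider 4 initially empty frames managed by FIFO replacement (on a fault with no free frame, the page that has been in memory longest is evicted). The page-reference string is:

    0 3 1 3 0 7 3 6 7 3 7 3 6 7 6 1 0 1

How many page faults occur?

6

0 -> miss, frames [0]
3 -> miss, frames [0, 3]
1 -> miss, frames [0, 3, 1]
3 -> hit
0 -> hit
7 -> miss, frames [0, 3, 1, 7]
3 -> hit
6 -> miss, evict 0, frames [3, 1, 7, 6]
7 -> hit
3 -> hit
7 -> hit
3 -> hit
6 -> hit
7 -> hit
6 -> hit
1 -> hit
0 -> miss, evict 3, frames [1, 7, 6, 0]
1 -> hit
Page faults: 6.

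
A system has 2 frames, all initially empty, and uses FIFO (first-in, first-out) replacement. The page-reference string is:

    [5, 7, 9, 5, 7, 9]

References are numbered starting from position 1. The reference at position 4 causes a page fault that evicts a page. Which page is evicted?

7

pos 1: 5 → miss, frames {5}
pos 2: 7 → miss, frames {5,7}
pos 3: 9 → miss, evict 5, frames {7,9}
pos 4: 5 → miss, evict 7, frames {9,5}
At position 4, page 7 is evicted.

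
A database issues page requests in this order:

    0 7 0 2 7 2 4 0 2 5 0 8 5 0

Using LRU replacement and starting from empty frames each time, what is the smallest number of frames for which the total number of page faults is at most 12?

2

f=1: 14 faults
f=2: 12 faults
f=3: 7 faults
f=4: 6 faults
f=5: 6 faults
f=6: 6 faults
Smallest f with faults ≤ 12 is 2.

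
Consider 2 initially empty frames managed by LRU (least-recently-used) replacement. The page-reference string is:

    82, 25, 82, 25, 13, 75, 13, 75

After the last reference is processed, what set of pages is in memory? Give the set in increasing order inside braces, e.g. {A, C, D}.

{13, 75}

82 → miss, frames (82)
25 → miss, frames (82 25)
82 → hit
25 → hit
13 → miss, evict 82, frames (25 13)
75 → miss, evict 25, frames (13 75)
13 → hit
75 → hit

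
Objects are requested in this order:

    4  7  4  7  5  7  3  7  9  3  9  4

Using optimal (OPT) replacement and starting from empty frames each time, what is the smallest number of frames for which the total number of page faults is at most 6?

2

f=1: 12 faults
f=2: 6 faults
f=3: 5 faults
f=4: 5 faults
f=5: 5 faults
Smallest f with faults ≤ 6 is 2.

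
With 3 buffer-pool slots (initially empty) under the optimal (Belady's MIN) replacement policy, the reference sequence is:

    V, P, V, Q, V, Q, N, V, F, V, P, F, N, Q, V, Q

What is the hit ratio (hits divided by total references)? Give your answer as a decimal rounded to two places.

V → miss, frames [V]
P → miss, frames [V, P]
V → hit
Q → miss, frames [V, P, Q]
V → hit
Q → hit
N → miss, evict Q, frames [V, P, N]
V → hit
F → miss, evict N, frames [V, P, F]
V → hit
P → hit
F → hit
N → miss, evict F, frames [V, P, N]
Q → miss, evict N, frames [V, P, Q]
V → hit
Q → hit
Hits: 9 of 16 references → 9/16 = 0.5625.

0.56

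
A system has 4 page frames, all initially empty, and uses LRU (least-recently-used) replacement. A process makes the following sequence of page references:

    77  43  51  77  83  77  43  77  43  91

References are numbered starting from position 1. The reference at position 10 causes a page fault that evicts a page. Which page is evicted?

pos 1: 77 → miss, frames (77)
pos 2: 43 → miss, frames (77 43)
pos 3: 51 → miss, frames (77 43 51)
pos 4: 77 → hit
pos 5: 83 → miss, frames (43 51 77 83)
pos 6: 77 → hit
pos 7: 43 → hit
pos 8: 77 → hit
pos 9: 43 → hit
pos 10: 91 → miss, evict 51, frames (83 77 43 91)
At position 10, page 51 is evicted.

51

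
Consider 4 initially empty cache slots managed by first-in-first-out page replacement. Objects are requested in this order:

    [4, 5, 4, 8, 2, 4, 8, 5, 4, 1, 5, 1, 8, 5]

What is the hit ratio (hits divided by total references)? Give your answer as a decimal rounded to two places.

4 -> fault, frames (4)
5 -> fault, frames (4 5)
4 -> hit
8 -> fault, frames (4 5 8)
2 -> fault, frames (4 5 8 2)
4 -> hit
8 -> hit
5 -> hit
4 -> hit
1 -> fault, evict 4, frames (5 8 2 1)
5 -> hit
1 -> hit
8 -> hit
5 -> hit
Hits: 9 of 14 references → 9/14 = 0.6429.

0.64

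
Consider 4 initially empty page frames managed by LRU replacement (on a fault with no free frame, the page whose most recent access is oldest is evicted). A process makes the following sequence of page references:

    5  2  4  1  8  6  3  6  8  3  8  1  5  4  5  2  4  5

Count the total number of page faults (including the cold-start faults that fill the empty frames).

5 → miss, frames (5)
2 → miss, frames (5 2)
4 → miss, frames (5 2 4)
1 → miss, frames (5 2 4 1)
8 → miss, evict 5, frames (2 4 1 8)
6 → miss, evict 2, frames (4 1 8 6)
3 → miss, evict 4, frames (1 8 6 3)
6 → hit
8 → hit
3 → hit
8 → hit
1 → hit
5 → miss, evict 6, frames (3 8 1 5)
4 → miss, evict 3, frames (8 1 5 4)
5 → hit
2 → miss, evict 8, frames (1 4 5 2)
4 → hit
5 → hit
Page faults: 10.

10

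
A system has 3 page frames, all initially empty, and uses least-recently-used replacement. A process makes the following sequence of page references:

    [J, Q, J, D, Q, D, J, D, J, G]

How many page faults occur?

J -> miss, frames {J}
Q -> miss, frames {J,Q}
J -> hit
D -> miss, frames {Q,J,D}
Q -> hit
D -> hit
J -> hit
D -> hit
J -> hit
G -> miss, evict Q, frames {D,J,G}
Page faults: 4.

4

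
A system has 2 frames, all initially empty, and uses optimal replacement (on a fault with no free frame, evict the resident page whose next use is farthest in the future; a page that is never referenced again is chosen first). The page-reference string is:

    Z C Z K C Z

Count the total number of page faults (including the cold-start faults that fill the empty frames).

Z: miss, frames {Z}
C: miss, frames {Z,C}
Z: hit
K: miss, evict Z, frames {C,K}
C: hit
Z: miss, evict K, frames {C,Z}
Page faults: 4.

4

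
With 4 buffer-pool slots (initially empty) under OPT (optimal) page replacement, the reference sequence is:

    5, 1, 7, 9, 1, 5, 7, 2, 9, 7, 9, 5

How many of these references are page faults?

5

5 -> miss, frames [5]
1 -> miss, frames [5, 1]
7 -> miss, frames [5, 1, 7]
9 -> miss, frames [5, 1, 7, 9]
1 -> hit
5 -> hit
7 -> hit
2 -> miss, evict 1, frames [5, 7, 9, 2]
9 -> hit
7 -> hit
9 -> hit
5 -> hit
Page faults: 5.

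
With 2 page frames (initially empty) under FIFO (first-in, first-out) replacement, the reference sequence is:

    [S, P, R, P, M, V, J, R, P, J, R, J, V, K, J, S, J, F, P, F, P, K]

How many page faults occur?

S → fault, frames (S)
P → fault, frames (S P)
R → fault, evict S, frames (P R)
P → hit
M → fault, evict P, frames (R M)
V → fault, evict R, frames (M V)
J → fault, evict M, frames (V J)
R → fault, evict V, frames (J R)
P → fault, evict J, frames (R P)
J → fault, evict R, frames (P J)
R → fault, evict P, frames (J R)
J → hit
V → fault, evict J, frames (R V)
K → fault, evict R, frames (V K)
J → fault, evict V, frames (K J)
S → fault, evict K, frames (J S)
J → hit
F → fault, evict J, frames (S F)
P → fault, evict S, frames (F P)
F → hit
P → hit
K → fault, evict F, frames (P K)
Page faults: 17.

17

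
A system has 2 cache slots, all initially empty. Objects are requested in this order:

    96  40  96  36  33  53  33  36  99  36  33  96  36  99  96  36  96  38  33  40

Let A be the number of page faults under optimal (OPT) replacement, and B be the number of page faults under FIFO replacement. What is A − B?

Under OPT: F F . F F F . F F . F F . F . F . F F F → 14 faults.
Under FIFO: F F . F F F . F F . F F F F F F . F F F → 16 faults.
A − B = 14 − 16 = -2.

-2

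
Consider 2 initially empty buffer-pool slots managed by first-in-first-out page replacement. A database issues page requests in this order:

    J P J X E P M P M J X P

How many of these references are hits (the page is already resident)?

J: fault, frames [J]
P: fault, frames [J, P]
J: hit
X: fault, evict J, frames [P, X]
E: fault, evict P, frames [X, E]
P: fault, evict X, frames [E, P]
M: fault, evict E, frames [P, M]
P: hit
M: hit
J: fault, evict P, frames [M, J]
X: fault, evict M, frames [J, X]
P: fault, evict J, frames [X, P]
Hits: 3.

3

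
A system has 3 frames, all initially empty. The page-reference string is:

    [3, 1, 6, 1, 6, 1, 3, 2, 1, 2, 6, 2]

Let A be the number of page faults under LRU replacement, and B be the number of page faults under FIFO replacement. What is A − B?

Under LRU: F F F . . . . F . . F . → 5 faults.
Under FIFO: F F F . . . . F . . . . → 4 faults.
A − B = 5 − 4 = 1.

1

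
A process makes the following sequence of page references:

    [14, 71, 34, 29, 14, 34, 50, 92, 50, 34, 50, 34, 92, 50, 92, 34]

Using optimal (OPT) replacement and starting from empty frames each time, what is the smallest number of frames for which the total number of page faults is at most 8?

3

f=1: 16 faults
f=2: 10 faults
f=3: 6 faults
f=4: 6 faults
f=5: 6 faults
f=6: 6 faults
Smallest f with faults ≤ 8 is 3.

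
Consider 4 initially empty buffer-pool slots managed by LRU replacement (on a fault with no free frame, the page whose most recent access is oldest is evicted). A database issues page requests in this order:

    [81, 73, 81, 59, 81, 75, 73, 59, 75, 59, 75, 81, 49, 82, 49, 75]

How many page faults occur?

81 → fault, frames {81}
73 → fault, frames {81,73}
81 → hit
59 → fault, frames {73,81,59}
81 → hit
75 → fault, frames {73,59,81,75}
73 → hit
59 → hit
75 → hit
59 → hit
75 → hit
81 → hit
49 → fault, evict 73, frames {59,75,81,49}
82 → fault, evict 59, frames {75,81,49,82}
49 → hit
75 → hit
Page faults: 6.

6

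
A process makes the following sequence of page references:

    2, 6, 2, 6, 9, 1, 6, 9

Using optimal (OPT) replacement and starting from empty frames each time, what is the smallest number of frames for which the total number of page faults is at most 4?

3

f=1: 8 faults
f=2: 5 faults
f=3: 4 faults
f=4: 4 faults
Smallest f with faults ≤ 4 is 3.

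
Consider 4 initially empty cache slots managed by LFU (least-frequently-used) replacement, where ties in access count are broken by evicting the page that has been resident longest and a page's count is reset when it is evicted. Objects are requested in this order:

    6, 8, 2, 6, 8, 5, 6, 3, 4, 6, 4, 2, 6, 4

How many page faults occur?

6: miss, frames (6)
8: miss, frames (6 8)
2: miss, frames (6 8 2)
6: hit
8: hit
5: miss, frames (6 8 2 5)
6: hit
3: miss, evict 2, frames (6 8 5 3)
4: miss, evict 5, frames (6 8 3 4)
6: hit
4: hit
2: miss, evict 3, frames (6 8 4 2)
6: hit
4: hit
Page faults: 7.

7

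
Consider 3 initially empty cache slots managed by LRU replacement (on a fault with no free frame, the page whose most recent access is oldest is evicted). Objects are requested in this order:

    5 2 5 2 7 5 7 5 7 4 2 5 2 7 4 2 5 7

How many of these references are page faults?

5 -> miss, frames (5)
2 -> miss, frames (5 2)
5 -> hit
2 -> hit
7 -> miss, frames (5 2 7)
5 -> hit
7 -> hit
5 -> hit
7 -> hit
4 -> miss, evict 2, frames (5 7 4)
2 -> miss, evict 5, frames (7 4 2)
5 -> miss, evict 7, frames (4 2 5)
2 -> hit
7 -> miss, evict 4, frames (5 2 7)
4 -> miss, evict 5, frames (2 7 4)
2 -> hit
5 -> miss, evict 7, frames (4 2 5)
7 -> miss, evict 4, frames (2 5 7)
Page faults: 10.

10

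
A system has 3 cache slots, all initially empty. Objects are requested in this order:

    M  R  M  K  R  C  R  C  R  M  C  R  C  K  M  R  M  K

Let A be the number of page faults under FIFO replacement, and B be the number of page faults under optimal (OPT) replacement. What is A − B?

2

Under FIFO: F F . F . F . . . F . F . F . . . . → 7 faults.
Under OPT: F F . F . F . . . . . . . F . . . . → 5 faults.
A − B = 7 − 5 = 2.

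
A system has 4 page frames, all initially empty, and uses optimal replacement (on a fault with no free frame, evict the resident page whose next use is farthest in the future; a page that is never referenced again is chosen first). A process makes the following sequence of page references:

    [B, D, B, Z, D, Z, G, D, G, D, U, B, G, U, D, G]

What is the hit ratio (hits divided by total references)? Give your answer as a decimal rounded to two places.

0.69

B → miss, frames (B)
D → miss, frames (B D)
B → hit
Z → miss, frames (B D Z)
D → hit
Z → hit
G → miss, frames (B D Z G)
D → hit
G → hit
D → hit
U → miss, evict Z, frames (B D G U)
B → hit
G → hit
U → hit
D → hit
G → hit
Hits: 11 of 16 references → 11/16 = 0.6875.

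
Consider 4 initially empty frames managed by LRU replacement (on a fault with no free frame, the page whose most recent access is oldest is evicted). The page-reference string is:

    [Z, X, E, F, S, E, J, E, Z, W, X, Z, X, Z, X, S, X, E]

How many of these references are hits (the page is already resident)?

Z → fault, frames {Z}
X → fault, frames {Z,X}
E → fault, frames {Z,X,E}
F → fault, frames {Z,X,E,F}
S → fault, evict Z, frames {X,E,F,S}
E → hit
J → fault, evict X, frames {F,S,E,J}
E → hit
Z → fault, evict F, frames {S,J,E,Z}
W → fault, evict S, frames {J,E,Z,W}
X → fault, evict J, frames {E,Z,W,X}
Z → hit
X → hit
Z → hit
X → hit
S → fault, evict E, frames {W,Z,X,S}
X → hit
E → fault, evict W, frames {Z,S,X,E}
Hits: 7.

7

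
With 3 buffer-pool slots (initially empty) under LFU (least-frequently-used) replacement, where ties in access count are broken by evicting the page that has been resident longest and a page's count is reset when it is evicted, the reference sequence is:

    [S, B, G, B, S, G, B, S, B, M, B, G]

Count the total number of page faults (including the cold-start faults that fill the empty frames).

S → fault, frames (S)
B → fault, frames (S B)
G → fault, frames (S B G)
B → hit
S → hit
G → hit
B → hit
S → hit
B → hit
M → fault, evict G, frames (S B M)
B → hit
G → fault, evict M, frames (S B G)
Page faults: 5.

5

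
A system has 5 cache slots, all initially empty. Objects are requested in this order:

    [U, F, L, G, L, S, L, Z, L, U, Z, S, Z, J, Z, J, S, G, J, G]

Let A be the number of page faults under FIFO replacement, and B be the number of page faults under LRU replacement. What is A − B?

-1

Under FIFO: F F F F . F . F . F . . . F . . . . . . → 8 faults.
Under LRU: F F F F . F . F . F . . . F . . . F . . → 9 faults.
A − B = 8 − 9 = -1.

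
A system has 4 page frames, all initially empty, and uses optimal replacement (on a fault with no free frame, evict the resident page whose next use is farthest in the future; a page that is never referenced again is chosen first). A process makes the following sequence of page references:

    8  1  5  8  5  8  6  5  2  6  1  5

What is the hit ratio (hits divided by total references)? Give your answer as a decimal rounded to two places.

8 -> fault, frames [8]
1 -> fault, frames [8, 1]
5 -> fault, frames [8, 1, 5]
8 -> hit
5 -> hit
8 -> hit
6 -> fault, frames [8, 1, 5, 6]
5 -> hit
2 -> fault, evict 8, frames [1, 5, 6, 2]
6 -> hit
1 -> hit
5 -> hit
Hits: 7 of 12 references → 7/12 = 0.5833.

0.58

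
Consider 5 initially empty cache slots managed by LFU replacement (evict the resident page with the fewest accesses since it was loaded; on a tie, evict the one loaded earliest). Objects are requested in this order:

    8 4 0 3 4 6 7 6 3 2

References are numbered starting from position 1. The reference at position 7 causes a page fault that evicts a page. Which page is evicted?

8

pos 1: 8 → miss, frames (8)
pos 2: 4 → miss, frames (8 4)
pos 3: 0 → miss, frames (8 4 0)
pos 4: 3 → miss, frames (8 4 0 3)
pos 5: 4 → hit
pos 6: 6 → miss, frames (8 4 0 3 6)
pos 7: 7 → miss, evict 8, frames (4 0 3 6 7)
At position 7, page 8 is evicted.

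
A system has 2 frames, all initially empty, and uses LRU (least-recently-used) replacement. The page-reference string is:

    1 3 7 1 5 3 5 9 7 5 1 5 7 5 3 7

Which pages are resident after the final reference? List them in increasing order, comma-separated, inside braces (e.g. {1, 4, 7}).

1: miss, frames (1)
3: miss, frames (1 3)
7: miss, evict 1, frames (3 7)
1: miss, evict 3, frames (7 1)
5: miss, evict 7, frames (1 5)
3: miss, evict 1, frames (5 3)
5: hit
9: miss, evict 3, frames (5 9)
7: miss, evict 5, frames (9 7)
5: miss, evict 9, frames (7 5)
1: miss, evict 7, frames (5 1)
5: hit
7: miss, evict 1, frames (5 7)
5: hit
3: miss, evict 7, frames (5 3)
7: miss, evict 5, frames (3 7)

{3, 7}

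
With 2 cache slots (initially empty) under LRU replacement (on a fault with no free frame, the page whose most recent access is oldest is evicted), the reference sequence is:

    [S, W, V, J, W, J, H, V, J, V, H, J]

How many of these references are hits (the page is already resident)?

2

S → miss, frames {S}
W → miss, frames {S,W}
V → miss, evict S, frames {W,V}
J → miss, evict W, frames {V,J}
W → miss, evict V, frames {J,W}
J → hit
H → miss, evict W, frames {J,H}
V → miss, evict J, frames {H,V}
J → miss, evict H, frames {V,J}
V → hit
H → miss, evict J, frames {V,H}
J → miss, evict V, frames {H,J}
Hits: 2.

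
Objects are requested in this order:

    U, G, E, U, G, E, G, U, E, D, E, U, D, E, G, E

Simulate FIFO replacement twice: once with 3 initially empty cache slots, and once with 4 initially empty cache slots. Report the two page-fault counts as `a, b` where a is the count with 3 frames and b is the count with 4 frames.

7, 4

3 frames: F F F . . . . . . F . F . . F F → 7 faults.
4 frames: F F F . . . . . . F . . . . . . → 4 faults.
4 < 7: adding a frame reduced faults, as is typical.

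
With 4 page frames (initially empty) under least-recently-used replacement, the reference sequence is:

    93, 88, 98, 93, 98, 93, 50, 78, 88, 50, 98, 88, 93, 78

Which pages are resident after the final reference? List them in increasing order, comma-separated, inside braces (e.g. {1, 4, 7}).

{78, 88, 93, 98}

93: miss, frames [93]
88: miss, frames [93, 88]
98: miss, frames [93, 88, 98]
93: hit
98: hit
93: hit
50: miss, frames [88, 98, 93, 50]
78: miss, evict 88, frames [98, 93, 50, 78]
88: miss, evict 98, frames [93, 50, 78, 88]
50: hit
98: miss, evict 93, frames [78, 88, 50, 98]
88: hit
93: miss, evict 78, frames [50, 98, 88, 93]
78: miss, evict 50, frames [98, 88, 93, 78]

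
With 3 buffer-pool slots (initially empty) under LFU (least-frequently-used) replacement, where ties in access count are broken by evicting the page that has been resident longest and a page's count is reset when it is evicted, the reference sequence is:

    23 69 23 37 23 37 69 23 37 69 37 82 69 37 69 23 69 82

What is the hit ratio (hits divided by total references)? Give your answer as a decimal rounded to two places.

23 → miss, frames [23]
69 → miss, frames [23, 69]
23 → hit
37 → miss, frames [23, 69, 37]
23 → hit
37 → hit
69 → hit
23 → hit
37 → hit
69 → hit
37 → hit
82 → miss, evict 69, frames [23, 37, 82]
69 → miss, evict 82, frames [23, 37, 69]
37 → hit
69 → hit
23 → hit
69 → hit
82 → miss, evict 69, frames [23, 37, 82]
Hits: 12 of 18 references → 12/18 = 0.6667.

0.67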